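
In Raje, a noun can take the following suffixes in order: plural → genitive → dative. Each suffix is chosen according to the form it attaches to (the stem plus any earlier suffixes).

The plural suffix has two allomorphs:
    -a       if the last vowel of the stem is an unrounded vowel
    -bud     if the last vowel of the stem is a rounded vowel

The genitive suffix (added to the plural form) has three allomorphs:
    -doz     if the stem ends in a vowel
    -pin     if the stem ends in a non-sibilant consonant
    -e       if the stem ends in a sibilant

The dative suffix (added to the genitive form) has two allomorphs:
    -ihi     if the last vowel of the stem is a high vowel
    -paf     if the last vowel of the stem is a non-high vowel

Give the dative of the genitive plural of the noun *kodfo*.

*kodfo*: last vowel = /o/, a rounded vowel → -bud → *kodfobud*.
The plural form *kodfobud* — final sound /d/ (a non-sibilant consonant) → -pin → *kodfobudpin*.
The genitive form *kodfobudpin* — last vowel /i/ (a high vowel) → -ihi → *kodfobudpinihi*.

kodfobudpinihi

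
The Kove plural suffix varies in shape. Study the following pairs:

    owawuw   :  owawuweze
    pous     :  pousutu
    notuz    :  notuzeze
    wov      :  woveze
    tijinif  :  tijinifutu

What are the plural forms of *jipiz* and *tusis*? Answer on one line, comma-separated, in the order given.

jipizeze, tusisutu

The pattern is voicing of the final consonant: -utu when the stem ends in a voiceless consonant (*pous*, *tijinif*); -eze when the stem ends in a voiced consonant (*owawuw*, *notuz*, *wov*).
The final consonant of *jipiz* is /z/, which is voiced, so the suffix is -eze, giving *jipizeze*.
The final consonant of *tusis* is /s/, which is voiceless, so the suffix is -utu, giving *tusisutu*.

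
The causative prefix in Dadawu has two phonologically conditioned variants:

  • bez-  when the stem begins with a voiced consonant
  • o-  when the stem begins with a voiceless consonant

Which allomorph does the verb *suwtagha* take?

o-

The first consonant of *suwtagha* is /s/, which is voiceless, so the prefix is o-.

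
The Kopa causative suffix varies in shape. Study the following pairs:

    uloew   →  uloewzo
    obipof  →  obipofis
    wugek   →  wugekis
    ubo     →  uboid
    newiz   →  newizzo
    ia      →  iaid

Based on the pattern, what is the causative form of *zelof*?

zelofis

The suffix is conditioned by the final sound: -is when the stem ends in a voiceless consonant (*obipof*, *wugek*); -zo when the stem ends in a voiced consonant (*uloew*, *newiz*); -id when the stem ends in a vowel (*ubo*, *ia*).
Since the final sound of *zelof* is /f/ (a voiceless consonant), it takes -is, giving *zelofis*.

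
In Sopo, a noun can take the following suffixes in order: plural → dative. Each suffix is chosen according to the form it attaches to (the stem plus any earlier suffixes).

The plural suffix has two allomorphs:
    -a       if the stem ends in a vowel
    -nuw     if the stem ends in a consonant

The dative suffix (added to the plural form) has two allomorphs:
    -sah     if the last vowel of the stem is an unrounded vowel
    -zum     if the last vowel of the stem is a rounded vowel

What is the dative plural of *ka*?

kaasah

The final sound of *ka* is /a/, which is a vowel, so the plural suffix is -a, giving *kaa*.
Since the last vowel of the plural form *kaa* is /a/ (an unrounded vowel), it takes -sah, giving *kaasah*.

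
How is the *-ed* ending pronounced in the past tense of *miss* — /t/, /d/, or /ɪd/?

/t/

The stem *miss* ends in a voiceless consonant other than /t/.
The -ed suffix is realized as /ɪd/ after /t, d/; as /t/ after other voiceless consonants; and as /d/ after other voiced sounds.
So -ed on *miss* is pronounced /t/.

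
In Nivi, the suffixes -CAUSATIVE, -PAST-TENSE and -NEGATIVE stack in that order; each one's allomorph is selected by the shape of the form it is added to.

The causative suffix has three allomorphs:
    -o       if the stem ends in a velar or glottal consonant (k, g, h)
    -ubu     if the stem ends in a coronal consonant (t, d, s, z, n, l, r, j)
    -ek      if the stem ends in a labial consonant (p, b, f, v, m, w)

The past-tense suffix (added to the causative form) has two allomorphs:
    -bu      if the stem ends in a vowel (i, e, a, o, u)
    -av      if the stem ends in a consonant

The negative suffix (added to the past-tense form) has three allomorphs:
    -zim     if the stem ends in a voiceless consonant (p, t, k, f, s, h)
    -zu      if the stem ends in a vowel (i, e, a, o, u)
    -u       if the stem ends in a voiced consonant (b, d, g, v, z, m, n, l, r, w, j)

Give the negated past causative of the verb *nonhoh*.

The final consonant of *nonhoh* is /h/, which is velar/glottal, so the causative suffix is -o, giving *nonhoho*.
The causative form *nonhoho* — final sound /o/ (a vowel) → -bu → *nonhohobu*.
The past-tense form *nonhohobu*: final sound = /u/, a vowel → -zu → *nonhohobuzu*.

nonhohobuzu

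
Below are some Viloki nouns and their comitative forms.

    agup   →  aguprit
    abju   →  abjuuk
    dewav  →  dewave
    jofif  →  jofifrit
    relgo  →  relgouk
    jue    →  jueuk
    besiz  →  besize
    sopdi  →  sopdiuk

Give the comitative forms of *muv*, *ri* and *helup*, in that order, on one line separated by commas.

The pattern is voicing of the final sound: -rit when the stem ends in a voiceless consonant (*agup*, *jofif*); -e when the stem ends in a voiced consonant (*dewav*, *besiz*); -uk when the stem ends in a vowel (*abju*, *relgo*, *jue*, *sopdi*).
*muv* — final sound /v/ (a voiced consonant) → -e → *muve*.
Since the final sound of *ri* is /i/ (a vowel), it takes -uk, giving *riuk*.
*helup* — final sound /p/ (a voiceless consonant) → -rit → *heluprit*.

muve, riuk, heluprit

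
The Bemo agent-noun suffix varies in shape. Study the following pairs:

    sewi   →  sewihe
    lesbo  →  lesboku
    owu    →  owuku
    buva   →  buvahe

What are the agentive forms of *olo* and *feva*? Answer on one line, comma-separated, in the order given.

oloku, fevahe

The suffix is conditioned by the last vowel: -ku when the last vowel of the stem is a rounded vowel (*lesbo*, *owu*); -he when the last vowel of the stem is an unrounded vowel (*sewi*, *buva*).
*olo* — last vowel /o/ (a rounded vowel) → -ku → *oloku*.
The last vowel of *feva* is /a/, which is an unrounded vowel, so the suffix is -he, giving *fevahe*.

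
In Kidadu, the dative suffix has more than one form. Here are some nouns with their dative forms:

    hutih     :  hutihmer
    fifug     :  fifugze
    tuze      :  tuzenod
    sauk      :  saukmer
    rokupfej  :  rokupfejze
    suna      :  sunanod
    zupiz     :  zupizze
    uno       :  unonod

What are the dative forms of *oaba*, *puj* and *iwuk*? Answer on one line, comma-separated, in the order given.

The alternation tracks the final sound of the stem — -mer when the stem ends in a voiceless consonant (*hutih*, *sauk*); -ze when the stem ends in a voiced consonant (*fifug*, *rokupfej*, *zupiz*); -nod when the stem ends in a vowel (*tuze*, *suna*, *uno*).
*oaba*: final sound = /a/, a vowel → -nod → *oabanod*.
*puj*: final sound = /j/, a voiced consonant → -ze → *pujze*.
The final sound of *iwuk* is /k/, which is a voiceless consonant, so the suffix is -mer, giving *iwukmer*.

oabanod, pujze, iwukmer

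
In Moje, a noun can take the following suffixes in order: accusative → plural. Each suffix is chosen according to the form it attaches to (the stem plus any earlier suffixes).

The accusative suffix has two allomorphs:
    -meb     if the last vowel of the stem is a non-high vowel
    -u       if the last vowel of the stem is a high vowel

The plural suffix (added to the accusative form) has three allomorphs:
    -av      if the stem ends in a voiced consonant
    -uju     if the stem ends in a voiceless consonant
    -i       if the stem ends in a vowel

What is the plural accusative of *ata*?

Since the last vowel of *ata* is /a/ (a non-high vowel), it takes -meb, giving *atameb*.
The accusative form *atameb* — final sound /b/ (a voiced consonant) → -av → *atamebav*.

atamebav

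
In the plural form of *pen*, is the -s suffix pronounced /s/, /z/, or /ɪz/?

The stem *pen* ends in a voiced non-sibilant sound.
The plural suffix surfaces as /ɪz/ after sibilants, /s/ after other voiceless consonants, and /z/ after other voiced sounds.
So the plural -s on *pen* is pronounced /z/.

/z/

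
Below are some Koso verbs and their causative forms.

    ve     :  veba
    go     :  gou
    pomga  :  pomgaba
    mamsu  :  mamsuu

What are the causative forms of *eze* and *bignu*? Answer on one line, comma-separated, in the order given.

The suffix is conditioned by the last vowel: -u when the last vowel of the stem is a rounded vowel (*go*, *mamsu*); -ba when the last vowel of the stem is an unrounded vowel (*ve*, *pomga*).
*eze*: last vowel = /e/, an unrounded vowel → -ba → *ezeba*.
*bignu*: last vowel = /u/, a rounded vowel → -u → *bignuu*.

ezeba, bignuu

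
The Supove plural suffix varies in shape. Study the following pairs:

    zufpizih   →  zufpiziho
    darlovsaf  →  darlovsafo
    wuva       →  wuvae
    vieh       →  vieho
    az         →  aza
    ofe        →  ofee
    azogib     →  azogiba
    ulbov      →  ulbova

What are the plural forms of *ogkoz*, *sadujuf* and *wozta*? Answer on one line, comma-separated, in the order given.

The alternation tracks the final sound of the stem — -o when the stem ends in a voiceless consonant (*zufpizih*, *darlovsaf*, *vieh*); -a when the stem ends in a voiced consonant (*az*, *azogib*, *ulbov*); -e when the stem ends in a vowel (*wuva*, *ofe*).
The final sound of *ogkoz* is /z/, which is a voiced consonant, so the suffix is -a, giving *ogkoza*.
Since the final sound of *sadujuf* is /f/ (a voiceless consonant), it takes -o, giving *sadujufo*.
Since the final sound of *wozta* is /a/ (a vowel), it takes -e, giving *woztae*.

ogkoza, sadujufo, woztae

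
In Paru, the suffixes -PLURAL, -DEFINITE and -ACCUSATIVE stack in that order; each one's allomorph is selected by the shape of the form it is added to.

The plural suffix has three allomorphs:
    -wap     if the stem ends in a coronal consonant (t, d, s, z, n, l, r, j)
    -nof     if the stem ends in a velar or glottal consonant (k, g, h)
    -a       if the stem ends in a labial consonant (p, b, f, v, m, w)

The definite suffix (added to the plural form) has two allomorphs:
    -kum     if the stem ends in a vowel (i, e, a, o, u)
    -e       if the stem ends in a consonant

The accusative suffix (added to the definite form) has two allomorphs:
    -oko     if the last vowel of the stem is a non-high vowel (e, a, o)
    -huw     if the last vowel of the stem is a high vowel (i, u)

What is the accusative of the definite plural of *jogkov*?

jogkovakumhuw

*jogkov*: final consonant = /v/, labial → -a → *jogkova*.
The plural form *jogkova*: final sound = /a/, a vowel → -kum → *jogkovakum*.
The definite form *jogkovakum* — last vowel /u/ (a high vowel) → -huw → *jogkovakumhuw*.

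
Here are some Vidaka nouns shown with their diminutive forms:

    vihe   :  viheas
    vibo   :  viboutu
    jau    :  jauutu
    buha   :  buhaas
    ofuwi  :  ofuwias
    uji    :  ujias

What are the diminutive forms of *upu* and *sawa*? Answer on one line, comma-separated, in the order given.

The suffix is conditioned by the last vowel: -utu when the last vowel of the stem is a rounded vowel (*vibo*, *jau*); -as when the last vowel of the stem is an unrounded vowel (*vihe*, *buha*, *ofuwi*, *uji*).
Since the last vowel of *upu* is /u/ (a rounded vowel), it takes -utu, giving *upuutu*.
Since the last vowel of *sawa* is /a/ (an unrounded vowel), it takes -as, giving *sawaas*.

upuutu, sawaas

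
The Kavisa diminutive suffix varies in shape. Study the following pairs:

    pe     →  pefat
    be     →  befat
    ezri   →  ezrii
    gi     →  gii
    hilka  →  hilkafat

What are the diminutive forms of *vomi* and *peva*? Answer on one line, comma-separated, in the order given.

vomii, pevafat

The suffix is conditioned by the last vowel: -i when the last vowel of the stem is a high vowel (*ezri*, *gi*); -fat when the last vowel of the stem is a non-high vowel (*pe*, *be*, *hilka*).
The last vowel of *vomi* is /i/, which is a high vowel, so the suffix is -i, giving *vomii*.
*peva*: last vowel = /a/, a non-high vowel → -fat → *pevafat*.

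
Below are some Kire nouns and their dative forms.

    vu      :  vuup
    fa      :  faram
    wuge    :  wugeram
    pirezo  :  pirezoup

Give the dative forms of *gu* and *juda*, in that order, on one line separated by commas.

guup, judaram

Looking at the last vowel of each stem: -up when the last vowel of the stem is a rounded vowel (*vu*, *pirezo*); -ram when the last vowel of the stem is an unrounded vowel (*fa*, *wuge*).
*gu*: last vowel = /u/, a rounded vowel → -up → *guup*.
*juda* — last vowel /a/ (an unrounded vowel) → -ram → *judaram*.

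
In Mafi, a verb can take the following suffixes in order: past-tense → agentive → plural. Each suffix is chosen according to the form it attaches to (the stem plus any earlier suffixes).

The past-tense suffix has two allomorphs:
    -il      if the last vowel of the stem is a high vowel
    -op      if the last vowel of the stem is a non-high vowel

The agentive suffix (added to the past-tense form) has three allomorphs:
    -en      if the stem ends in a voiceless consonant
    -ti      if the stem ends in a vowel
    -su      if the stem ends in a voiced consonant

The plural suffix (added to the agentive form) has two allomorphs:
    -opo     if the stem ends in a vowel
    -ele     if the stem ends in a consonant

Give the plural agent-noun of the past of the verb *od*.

*od* — last vowel /o/ (a non-high vowel) → -op → *odop*.
Since the final sound of the past-tense form *odop* is /p/ (a voiceless consonant), it takes -en, giving *odopen*.
The agentive form *odopen*: final sound = /n/, a consonant → -ele → *odopenele*.

odopenele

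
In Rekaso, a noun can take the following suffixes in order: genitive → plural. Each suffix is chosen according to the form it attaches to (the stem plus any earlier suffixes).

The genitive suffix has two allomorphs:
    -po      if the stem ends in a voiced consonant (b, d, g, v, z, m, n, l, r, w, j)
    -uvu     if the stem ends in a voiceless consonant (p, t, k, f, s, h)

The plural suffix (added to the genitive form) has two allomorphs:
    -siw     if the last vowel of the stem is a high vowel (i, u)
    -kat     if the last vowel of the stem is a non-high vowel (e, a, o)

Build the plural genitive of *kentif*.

kentifuvusiw

Since the final consonant of *kentif* is /f/ (voiceless), it takes -uvu, giving *kentifuvu*.
Since the last vowel of the genitive form *kentifuvu* is /u/ (a high vowel), it takes -siw, giving *kentifuvusiw*.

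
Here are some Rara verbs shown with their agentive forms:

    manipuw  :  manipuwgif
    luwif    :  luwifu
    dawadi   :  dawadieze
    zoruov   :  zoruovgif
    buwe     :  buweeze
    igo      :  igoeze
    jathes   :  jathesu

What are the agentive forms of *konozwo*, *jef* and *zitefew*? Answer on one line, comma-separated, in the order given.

The suffix is conditioned by the final sound: -u when the stem ends in a voiceless consonant (*luwif*, *jathes*); -gif when the stem ends in a voiced consonant (*manipuw*, *zoruov*); -eze when the stem ends in a vowel (*dawadi*, *buwe*, *igo*).
The final sound of *konozwo* is /o/, which is a vowel, so the suffix is -eze, giving *konozwoeze*.
The final sound of *jef* is /f/, which is a voiceless consonant, so the suffix is -u, giving *jefu*.
*zitefew* — final sound /w/ (a voiced consonant) → -gif → *zitefewgif*.

konozwoeze, jefu, zitefewgif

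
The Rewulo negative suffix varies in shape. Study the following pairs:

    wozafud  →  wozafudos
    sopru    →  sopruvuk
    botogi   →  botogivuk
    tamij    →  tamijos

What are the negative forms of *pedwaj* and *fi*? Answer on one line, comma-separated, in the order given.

The suffix is conditioned by the final sound: -os when the stem ends in a consonant (*wozafud*, *tamij*); -vuk when the stem ends in a vowel (*sopru*, *botogi*).
*pedwaj* — final sound /j/ (a consonant) → -os → *pedwajos*.
*fi* — final sound /i/ (a vowel) → -vuk → *fivuk*.

pedwajos, fivuk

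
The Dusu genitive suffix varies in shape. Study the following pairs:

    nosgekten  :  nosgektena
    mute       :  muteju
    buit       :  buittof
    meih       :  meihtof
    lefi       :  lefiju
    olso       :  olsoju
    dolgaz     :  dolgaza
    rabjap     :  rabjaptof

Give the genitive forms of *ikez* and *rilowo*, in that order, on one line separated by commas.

ikeza, rilowoju

The alternation tracks the final sound of the stem — -tof when the stem ends in a voiceless consonant (*buit*, *meih*, *rabjap*); -a when the stem ends in a voiced consonant (*nosgekten*, *dolgaz*); -ju when the stem ends in a vowel (*mute*, *lefi*, *olso*).
*ikez*: final sound = /z/, a voiced consonant → -a → *ikeza*.
Since the final sound of *rilowo* is /o/ (a vowel), it takes -ju, giving *rilowoju*.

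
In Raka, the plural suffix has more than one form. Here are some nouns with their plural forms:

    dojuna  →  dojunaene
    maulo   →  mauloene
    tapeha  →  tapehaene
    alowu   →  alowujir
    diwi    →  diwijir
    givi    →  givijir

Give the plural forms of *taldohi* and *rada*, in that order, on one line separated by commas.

taldohijir, radaene

The alternation tracks the last vowel of the stem — -jir when the last vowel of the stem is a high vowel (*alowu*, *diwi*, *givi*); -ene when the last vowel of the stem is a non-high vowel (*dojuna*, *maulo*, *tapeha*).
Since the last vowel of *taldohi* is /i/ (a high vowel), it takes -jir, giving *taldohijir*.
The last vowel of *rada* is /a/, which is a non-high vowel, so the suffix is -ene, giving *radaene*.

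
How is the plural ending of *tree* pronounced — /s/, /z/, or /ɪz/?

/z/

The stem *tree* ends in a voiced non-sibilant sound.
The plural suffix surfaces as /ɪz/ after sibilants, /s/ after other voiceless consonants, and /z/ after other voiced sounds.
So the plural -s on *tree* is pronounced /z/.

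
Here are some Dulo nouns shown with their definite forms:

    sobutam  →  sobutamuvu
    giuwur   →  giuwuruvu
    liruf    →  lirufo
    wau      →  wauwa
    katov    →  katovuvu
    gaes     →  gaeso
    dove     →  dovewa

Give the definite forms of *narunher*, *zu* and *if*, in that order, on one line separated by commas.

narunheruvu, zuwa, ifo

The suffix is conditioned by the final sound: -o when the stem ends in a voiceless consonant (*liruf*, *gaes*); -uvu when the stem ends in a voiced consonant (*sobutam*, *giuwur*, *katov*); -wa when the stem ends in a vowel (*wau*, *dove*).
*narunher*: final sound = /r/, a voiced consonant → -uvu → *narunheruvu*.
*zu*: final sound = /u/, a vowel → -wa → *zuwa*.
*if* — final sound /f/ (a voiceless consonant) → -o → *ifo*.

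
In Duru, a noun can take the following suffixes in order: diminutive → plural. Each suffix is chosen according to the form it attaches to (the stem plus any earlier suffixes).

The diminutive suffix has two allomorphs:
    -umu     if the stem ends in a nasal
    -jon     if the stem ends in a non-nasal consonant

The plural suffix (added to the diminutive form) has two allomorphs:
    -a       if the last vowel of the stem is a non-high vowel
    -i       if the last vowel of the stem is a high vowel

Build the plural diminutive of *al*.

*al*: final consonant = /l/, non-nasal → -jon → *aljon*.
The diminutive form *aljon*: last vowel = /o/, a non-high vowel → -a → *aljona*.

aljona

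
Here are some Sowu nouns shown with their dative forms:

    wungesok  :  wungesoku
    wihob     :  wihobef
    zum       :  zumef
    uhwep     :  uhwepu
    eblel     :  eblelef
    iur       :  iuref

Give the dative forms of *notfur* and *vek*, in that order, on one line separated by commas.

The alternation tracks the final consonant of the stem — -u when the stem ends in a voiceless consonant (*wungesok*, *uhwep*); -ef when the stem ends in a voiced consonant (*wihob*, *zum*, *eblel*, *iur*).
*notfur*: final consonant = /r/, voiced → -ef → *notfuref*.
The final consonant of *vek* is /k/, which is voiceless, so the suffix is -u, giving *veku*.

notfuref, veku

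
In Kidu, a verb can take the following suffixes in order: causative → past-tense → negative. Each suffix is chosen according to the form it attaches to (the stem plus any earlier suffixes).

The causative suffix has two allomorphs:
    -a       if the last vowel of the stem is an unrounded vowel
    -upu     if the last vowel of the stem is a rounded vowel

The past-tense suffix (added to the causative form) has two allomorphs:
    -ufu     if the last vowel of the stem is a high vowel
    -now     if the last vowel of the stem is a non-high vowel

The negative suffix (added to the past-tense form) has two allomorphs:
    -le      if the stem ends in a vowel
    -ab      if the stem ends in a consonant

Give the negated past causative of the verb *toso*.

tosoupuufule

Since the last vowel of *toso* is /o/ (a rounded vowel), it takes -upu, giving *tosoupu*.
The causative form *tosoupu*: last vowel = /u/, a high vowel → -ufu → *tosoupuufu*.
The past-tense form *tosoupuufu* — final sound /u/ (a vowel) → -le → *tosoupuufule*.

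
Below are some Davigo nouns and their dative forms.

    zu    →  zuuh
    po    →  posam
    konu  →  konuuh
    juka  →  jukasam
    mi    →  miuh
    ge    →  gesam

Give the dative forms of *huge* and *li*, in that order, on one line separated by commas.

hugesam, liuh

Looking at the last vowel of each stem: -uh when the last vowel of the stem is a high vowel (*zu*, *konu*, *mi*); -sam when the last vowel of the stem is a non-high vowel (*po*, *juka*, *ge*).
*huge* — last vowel /e/ (a non-high vowel) → -sam → *hugesam*.
The last vowel of *li* is /i/, which is a high vowel, so the suffix is -uh, giving *liuh*.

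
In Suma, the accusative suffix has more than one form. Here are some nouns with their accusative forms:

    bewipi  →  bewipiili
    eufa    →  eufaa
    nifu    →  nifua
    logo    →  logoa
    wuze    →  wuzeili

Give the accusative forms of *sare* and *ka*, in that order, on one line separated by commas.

sareili, kaa

The pattern is front/back vowel harmony: -ili when the last vowel of the stem is a front vowel (*bewipi*, *wuze*); -a when the last vowel of the stem is a back vowel (*eufa*, *nifu*, *logo*).
The last vowel of *sare* is /e/, which is a front vowel, so the suffix is -ili, giving *sareili*.
*ka* — last vowel /a/ (a back vowel) → -a → *kaa*.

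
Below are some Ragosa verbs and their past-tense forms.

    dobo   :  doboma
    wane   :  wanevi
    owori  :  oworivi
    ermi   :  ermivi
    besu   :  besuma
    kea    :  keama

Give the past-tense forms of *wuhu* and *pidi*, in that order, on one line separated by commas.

wuhuma, pidivi

The alternation tracks the last vowel of the stem — -vi when the last vowel of the stem is a front vowel (*wane*, *owori*, *ermi*); -ma when the last vowel of the stem is a back vowel (*dobo*, *besu*, *kea*).
*wuhu*: last vowel = /u/, a back vowel → -ma → *wuhuma*.
*pidi*: last vowel = /i/, a front vowel → -vi → *pidivi*.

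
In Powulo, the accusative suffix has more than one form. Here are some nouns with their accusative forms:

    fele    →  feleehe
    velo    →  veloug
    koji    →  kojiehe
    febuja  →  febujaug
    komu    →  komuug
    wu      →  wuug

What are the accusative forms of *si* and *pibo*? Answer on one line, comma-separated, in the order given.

siehe, piboug

Looking at the last vowel of each stem: -ehe when the last vowel of the stem is a front vowel (*fele*, *koji*); -ug when the last vowel of the stem is a back vowel (*velo*, *febuja*, *komu*, *wu*).
Since the last vowel of *si* is /i/ (a front vowel), it takes -ehe, giving *siehe*.
Since the last vowel of *pibo* is /o/ (a back vowel), it takes -ug, giving *piboug*.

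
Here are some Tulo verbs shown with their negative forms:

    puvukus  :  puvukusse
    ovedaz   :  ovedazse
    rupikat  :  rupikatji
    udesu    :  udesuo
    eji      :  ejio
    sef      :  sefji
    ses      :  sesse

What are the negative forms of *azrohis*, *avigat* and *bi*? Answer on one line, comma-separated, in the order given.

azrohisse, avigatji, bio

Looking at the final sound of each stem: -se when the stem ends in a sibilant (*puvukus*, *ovedaz*, *ses*); -ji when the stem ends in a non-sibilant consonant (*rupikat*, *sef*); -o when the stem ends in a vowel (*udesu*, *eji*).
*azrohis* — final sound /s/ (a sibilant) → -se → *azrohisse*.
*avigat*: final sound = /t/, a non-sibilant consonant → -ji → *avigatji*.
*bi*: final sound = /i/, a vowel → -o → *bio*.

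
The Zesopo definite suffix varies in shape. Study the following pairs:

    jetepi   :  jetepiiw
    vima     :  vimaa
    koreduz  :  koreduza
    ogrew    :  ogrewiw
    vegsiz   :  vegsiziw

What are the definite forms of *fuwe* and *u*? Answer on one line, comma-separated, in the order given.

The alternation tracks the last vowel of the stem — -iw when the last vowel of the stem is a front vowel (*jetepi*, *ogrew*, *vegsiz*); -a when the last vowel of the stem is a back vowel (*vima*, *koreduz*).
Since the last vowel of *fuwe* is /e/ (a front vowel), it takes -iw, giving *fuweiw*.
Since the last vowel of *u* is /u/ (a back vowel), it takes -a, giving *ua*.

fuweiw, ua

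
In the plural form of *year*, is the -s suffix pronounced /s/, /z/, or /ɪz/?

The stem *year* ends in a voiced non-sibilant sound.
The plural suffix surfaces as /ɪz/ after sibilants, /s/ after other voiceless consonants, and /z/ after other voiced sounds.
So the plural -s on *year* is pronounced /z/.

/z/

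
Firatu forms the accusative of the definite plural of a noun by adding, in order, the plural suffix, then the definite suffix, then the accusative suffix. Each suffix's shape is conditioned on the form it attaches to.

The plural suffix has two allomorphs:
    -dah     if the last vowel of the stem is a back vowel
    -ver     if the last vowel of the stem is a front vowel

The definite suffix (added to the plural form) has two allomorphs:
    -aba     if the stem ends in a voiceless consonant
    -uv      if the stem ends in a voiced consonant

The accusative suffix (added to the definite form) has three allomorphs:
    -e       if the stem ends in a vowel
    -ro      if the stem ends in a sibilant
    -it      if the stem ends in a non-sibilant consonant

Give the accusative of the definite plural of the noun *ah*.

ahdahabae

The last vowel of *ah* is /a/, which is a back vowel, so the plural suffix is -dah, giving *ahdah*.
The plural form *ahdah*: final consonant = /h/, voiceless → -aba → *ahdahaba*.
The definite form *ahdahaba*: final sound = /a/, a vowel → -e → *ahdahabae*.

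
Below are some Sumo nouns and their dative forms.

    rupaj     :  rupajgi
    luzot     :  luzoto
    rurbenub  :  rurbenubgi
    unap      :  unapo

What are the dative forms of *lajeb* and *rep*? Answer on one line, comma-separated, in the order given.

The suffix is conditioned by the final consonant: -o when the stem ends in a voiceless consonant (*luzot*, *unap*); -gi when the stem ends in a voiced consonant (*rupaj*, *rurbenub*).
Since the final consonant of *lajeb* is /b/ (voiced), it takes -gi, giving *lajebgi*.
*rep* — final consonant /p/ (voiceless) → -o → *repo*.

lajebgi, repo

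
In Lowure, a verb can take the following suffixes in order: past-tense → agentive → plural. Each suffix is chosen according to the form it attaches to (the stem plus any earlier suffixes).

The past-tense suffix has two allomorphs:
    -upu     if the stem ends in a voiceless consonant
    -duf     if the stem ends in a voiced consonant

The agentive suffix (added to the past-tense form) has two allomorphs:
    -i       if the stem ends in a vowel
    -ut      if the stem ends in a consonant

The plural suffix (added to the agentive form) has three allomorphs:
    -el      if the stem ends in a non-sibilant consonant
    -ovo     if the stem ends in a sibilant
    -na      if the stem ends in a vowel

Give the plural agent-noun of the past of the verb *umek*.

*umek*: final consonant = /k/, voiceless → -upu → *umekupu*.
Since the final sound of the past-tense form *umekupu* is /u/ (a vowel), it takes -i, giving *umekupui*.
The agentive form *umekupui* — final sound /i/ (a vowel) → -na → *umekupuina*.

umekupuina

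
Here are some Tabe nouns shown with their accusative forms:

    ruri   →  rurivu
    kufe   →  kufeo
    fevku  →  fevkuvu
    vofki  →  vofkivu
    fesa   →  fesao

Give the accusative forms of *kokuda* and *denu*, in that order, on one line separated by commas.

The suffix is conditioned by the last vowel: -vu when the last vowel of the stem is a high vowel (*ruri*, *fevku*, *vofki*); -o when the last vowel of the stem is a non-high vowel (*kufe*, *fesa*).
*kokuda*: last vowel = /a/, a non-high vowel → -o → *kokudao*.
Since the last vowel of *denu* is /u/ (a high vowel), it takes -vu, giving *denuvu*.

kokudao, denuvu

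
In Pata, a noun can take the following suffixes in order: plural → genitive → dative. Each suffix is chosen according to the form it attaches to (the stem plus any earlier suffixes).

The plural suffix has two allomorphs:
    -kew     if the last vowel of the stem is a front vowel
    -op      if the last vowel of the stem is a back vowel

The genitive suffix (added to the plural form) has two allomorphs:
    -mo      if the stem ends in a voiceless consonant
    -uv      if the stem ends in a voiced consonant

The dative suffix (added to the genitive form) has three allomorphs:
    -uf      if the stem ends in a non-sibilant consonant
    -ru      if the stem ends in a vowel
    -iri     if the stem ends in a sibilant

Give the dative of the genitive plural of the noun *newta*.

newtaopmoru

*newta* — last vowel /a/ (a back vowel) → -op → *newtaop*.
The plural form *newtaop*: final consonant = /p/, voiceless → -mo → *newtaopmo*.
The genitive form *newtaopmo*: final sound = /o/, a vowel → -ru → *newtaopmoru*.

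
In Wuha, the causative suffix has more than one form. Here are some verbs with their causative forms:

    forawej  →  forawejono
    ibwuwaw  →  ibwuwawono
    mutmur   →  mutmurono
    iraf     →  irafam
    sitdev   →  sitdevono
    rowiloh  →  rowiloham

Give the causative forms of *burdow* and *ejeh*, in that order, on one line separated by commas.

burdowono, ejeham

The suffix is conditioned by the final consonant: -am when the stem ends in a voiceless consonant (*iraf*, *rowiloh*); -ono when the stem ends in a voiced consonant (*forawej*, *ibwuwaw*, *mutmur*, *sitdev*).
Since the final consonant of *burdow* is /w/ (voiced), it takes -ono, giving *burdowono*.
*ejeh* — final consonant /h/ (voiceless) → -am → *ejeham*.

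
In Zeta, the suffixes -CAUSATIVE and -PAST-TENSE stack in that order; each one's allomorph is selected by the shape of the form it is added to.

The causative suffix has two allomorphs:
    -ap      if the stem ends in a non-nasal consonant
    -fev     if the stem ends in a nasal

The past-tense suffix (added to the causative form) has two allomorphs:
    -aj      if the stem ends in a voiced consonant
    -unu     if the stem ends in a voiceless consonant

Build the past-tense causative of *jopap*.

*jopap* — final consonant /p/ (non-nasal) → -ap → *jopapap*.
Since the final consonant of the causative form *jopapap* is /p/ (voiceless), it takes -unu, giving *jopapapunu*.

jopapapunu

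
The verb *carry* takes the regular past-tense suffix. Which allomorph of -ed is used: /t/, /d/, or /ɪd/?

The stem *carry* ends in a voiced sound other than /d/.
The -ed suffix is realized as /ɪd/ after /t, d/; as /t/ after other voiceless consonants; and as /d/ after other voiced sounds.
So -ed on *carry* is pronounced /d/.

/d/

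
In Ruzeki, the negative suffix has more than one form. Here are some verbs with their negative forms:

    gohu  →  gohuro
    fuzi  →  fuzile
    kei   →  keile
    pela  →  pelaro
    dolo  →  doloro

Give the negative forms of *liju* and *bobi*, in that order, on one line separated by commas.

The alternation tracks the last vowel of the stem — -le when the last vowel of the stem is a front vowel (*fuzi*, *kei*); -ro when the last vowel of the stem is a back vowel (*gohu*, *pela*, *dolo*).
The last vowel of *liju* is /u/, which is a back vowel, so the suffix is -ro, giving *lijuro*.
The last vowel of *bobi* is /i/, which is a front vowel, so the suffix is -le, giving *bobile*.

lijuro, bobile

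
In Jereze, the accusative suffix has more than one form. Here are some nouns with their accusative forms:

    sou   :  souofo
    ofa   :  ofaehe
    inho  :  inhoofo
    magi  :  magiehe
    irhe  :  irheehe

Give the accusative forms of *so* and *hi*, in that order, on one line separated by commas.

Looking at the last vowel of each stem: -ofo when the last vowel of the stem is a rounded vowel (*sou*, *inho*); -ehe when the last vowel of the stem is an unrounded vowel (*ofa*, *magi*, *irhe*).
*so*: last vowel = /o/, a rounded vowel → -ofo → *soofo*.
*hi* — last vowel /i/ (an unrounded vowel) → -ehe → *hiehe*.

soofo, hiehe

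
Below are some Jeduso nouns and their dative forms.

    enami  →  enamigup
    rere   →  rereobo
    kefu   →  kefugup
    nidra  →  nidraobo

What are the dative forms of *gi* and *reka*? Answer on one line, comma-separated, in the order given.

gigup, rekaobo

The suffix is conditioned by the last vowel: -gup when the last vowel of the stem is a high vowel (*enami*, *kefu*); -obo when the last vowel of the stem is a non-high vowel (*rere*, *nidra*).
*gi*: last vowel = /i/, a high vowel → -gup → *gigup*.
Since the last vowel of *reka* is /a/ (a non-high vowel), it takes -obo, giving *rekaobo*.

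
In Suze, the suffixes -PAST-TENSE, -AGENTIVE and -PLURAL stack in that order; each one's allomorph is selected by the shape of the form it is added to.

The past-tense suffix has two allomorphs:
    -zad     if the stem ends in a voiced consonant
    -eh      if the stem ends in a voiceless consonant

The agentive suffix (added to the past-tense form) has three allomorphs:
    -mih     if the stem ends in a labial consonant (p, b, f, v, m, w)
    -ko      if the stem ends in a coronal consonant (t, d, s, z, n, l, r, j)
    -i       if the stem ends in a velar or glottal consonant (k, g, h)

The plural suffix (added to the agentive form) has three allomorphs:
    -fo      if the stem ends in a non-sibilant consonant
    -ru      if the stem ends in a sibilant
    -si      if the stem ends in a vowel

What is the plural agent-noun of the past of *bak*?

*bak* — final consonant /k/ (voiceless) → -eh → *bakeh*.
Since the final consonant of the past-tense form *bakeh* is /h/ (velar/glottal), it takes -i, giving *bakehi*.
The agentive form *bakehi* — final sound /i/ (a vowel) → -si → *bakehisi*.

bakehisi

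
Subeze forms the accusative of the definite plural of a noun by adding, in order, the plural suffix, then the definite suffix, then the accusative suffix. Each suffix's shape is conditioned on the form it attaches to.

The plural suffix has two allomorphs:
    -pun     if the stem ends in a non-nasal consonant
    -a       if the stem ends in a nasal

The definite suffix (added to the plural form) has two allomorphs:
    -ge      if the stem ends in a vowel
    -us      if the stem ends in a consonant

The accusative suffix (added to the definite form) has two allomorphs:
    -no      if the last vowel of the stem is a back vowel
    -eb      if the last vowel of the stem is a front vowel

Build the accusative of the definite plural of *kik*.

kikpunusno

*kik* — final consonant /k/ (non-nasal) → -pun → *kikpun*.
The plural form *kikpun* — final sound /n/ (a consonant) → -us → *kikpunus*.
The definite form *kikpunus* — last vowel /u/ (a back vowel) → -no → *kikpunusno*.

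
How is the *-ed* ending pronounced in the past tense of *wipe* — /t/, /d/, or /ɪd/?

/t/

The stem *wipe* ends in a voiceless consonant other than /t/.
The -ed suffix is realized as /ɪd/ after /t, d/; as /t/ after other voiceless consonants; and as /d/ after other voiced sounds.
So -ed on *wipe* is pronounced /t/.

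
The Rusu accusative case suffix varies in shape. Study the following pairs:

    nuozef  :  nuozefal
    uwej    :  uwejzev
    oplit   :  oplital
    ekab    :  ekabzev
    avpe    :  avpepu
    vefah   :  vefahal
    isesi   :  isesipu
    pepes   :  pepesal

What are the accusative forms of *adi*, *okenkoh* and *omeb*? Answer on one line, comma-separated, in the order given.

The pattern is voicing of the final sound: -al when the stem ends in a voiceless consonant (*nuozef*, *oplit*, *vefah*, *pepes*); -zev when the stem ends in a voiced consonant (*uwej*, *ekab*); -pu when the stem ends in a vowel (*avpe*, *isesi*).
The final sound of *adi* is /i/, which is a vowel, so the suffix is -pu, giving *adipu*.
Since the final sound of *okenkoh* is /h/ (a voiceless consonant), it takes -al, giving *okenkohal*.
The final sound of *omeb* is /b/, which is a voiced consonant, so the suffix is -zev, giving *omebzev*.

adipu, okenkohal, omebzev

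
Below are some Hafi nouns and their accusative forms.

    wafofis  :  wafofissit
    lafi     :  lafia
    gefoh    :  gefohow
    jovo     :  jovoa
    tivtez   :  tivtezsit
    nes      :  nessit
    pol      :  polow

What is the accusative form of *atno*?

atnoa

Looking at the final sound of each stem: -sit when the stem ends in a sibilant (*wafofis*, *tivtez*, *nes*); -ow when the stem ends in a non-sibilant consonant (*gefoh*, *pol*); -a when the stem ends in a vowel (*lafi*, *jovo*).
The final sound of *atno* is /o/, which is a vowel, so the suffix is -a, giving *atnoa*.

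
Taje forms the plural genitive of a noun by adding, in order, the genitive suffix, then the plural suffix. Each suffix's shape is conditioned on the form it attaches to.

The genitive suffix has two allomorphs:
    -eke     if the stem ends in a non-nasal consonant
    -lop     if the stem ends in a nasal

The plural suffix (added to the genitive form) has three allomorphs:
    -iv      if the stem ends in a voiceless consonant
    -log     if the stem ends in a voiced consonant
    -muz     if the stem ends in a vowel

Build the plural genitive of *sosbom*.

*sosbom*: final consonant = /m/, a nasal → -lop → *sosbomlop*.
The genitive form *sosbomlop*: final sound = /p/, a voiceless consonant → -iv → *sosbomlopiv*.

sosbomlopiv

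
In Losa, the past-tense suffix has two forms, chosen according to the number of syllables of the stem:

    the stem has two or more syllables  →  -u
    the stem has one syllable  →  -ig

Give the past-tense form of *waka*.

With 2 syllables, *waka* takes -u → *wakau*.

wakau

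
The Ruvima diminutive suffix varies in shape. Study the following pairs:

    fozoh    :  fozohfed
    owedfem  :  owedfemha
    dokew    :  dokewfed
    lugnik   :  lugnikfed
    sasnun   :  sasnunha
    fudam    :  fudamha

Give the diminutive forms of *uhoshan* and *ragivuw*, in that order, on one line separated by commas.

uhoshanha, ragivuwfed

Looking at the final consonant of each stem: -ha when the stem ends in a nasal (*owedfem*, *sasnun*, *fudam*); -fed when the stem ends in a non-nasal consonant (*fozoh*, *dokew*, *lugnik*).
Since the final consonant of *uhoshan* is /n/ (a nasal), it takes -ha, giving *uhoshanha*.
*ragivuw*: final consonant = /w/, non-nasal → -fed → *ragivuwfed*.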